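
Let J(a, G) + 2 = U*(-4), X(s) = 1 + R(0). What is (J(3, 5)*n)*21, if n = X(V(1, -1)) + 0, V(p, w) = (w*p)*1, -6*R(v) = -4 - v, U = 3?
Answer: -490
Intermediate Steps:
R(v) = ⅔ + v/6 (R(v) = -(-4 - v)/6 = ⅔ + v/6)
V(p, w) = p*w (V(p, w) = (p*w)*1 = p*w)
X(s) = 5/3 (X(s) = 1 + (⅔ + (⅙)*0) = 1 + (⅔ + 0) = 1 + ⅔ = 5/3)
J(a, G) = -14 (J(a, G) = -2 + 3*(-4) = -2 - 12 = -14)
n = 5/3 (n = 5/3 + 0 = 5/3 ≈ 1.6667)
(J(3, 5)*n)*21 = -14*5/3*21 = -70/3*21 = -490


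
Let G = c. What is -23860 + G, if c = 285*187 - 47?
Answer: 29388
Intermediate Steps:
c = 53248 (c = 53295 - 47 = 53248)
G = 53248
-23860 + G = -23860 + 53248 = 29388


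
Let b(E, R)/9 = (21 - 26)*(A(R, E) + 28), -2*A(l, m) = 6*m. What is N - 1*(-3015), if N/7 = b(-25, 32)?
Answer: -29430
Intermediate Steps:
A(l, m) = -3*m
b(E, R) = -1260 + 135*E (b(E, R) = 9*((21 - 26)*(-3*E + 28)) = 9*(-5*(28 - 3*E)) = 9*(-140 + 15*E) = -1260 + 135*E)
N = -32445 (N = 7*(-1260 + 135*(-25)) = 7*(-1260 - 3375) = 7*(-4635) = -32445)
N - 1*(-3015) = -32445 - 1*(-3015) = -32445 + 3015 = -29430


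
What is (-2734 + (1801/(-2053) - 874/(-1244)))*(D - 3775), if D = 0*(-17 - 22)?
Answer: 13180216596375/1276966 ≈ 1.0322e+7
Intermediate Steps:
D = 0 (D = 0*(-39) = 0)
(-2734 + (1801/(-2053) - 874/(-1244)))*(D - 3775) = (-2734 + (1801/(-2053) - 874/(-1244)))*(0 - 3775) = (-2734 + (1801*(-1/2053) - 874*(-1/1244)))*(-3775) = (-2734 + (-1801/2053 + 437/622))*(-3775) = (-2734 - 223061/1276966)*(-3775) = -3491448105/1276966*(-3775) = 13180216596375/1276966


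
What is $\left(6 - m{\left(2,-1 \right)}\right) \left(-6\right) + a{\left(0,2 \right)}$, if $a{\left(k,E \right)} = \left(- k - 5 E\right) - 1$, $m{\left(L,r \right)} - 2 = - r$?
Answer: $-29$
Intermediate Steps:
$m{\left(L,r \right)} = 2 - r$
$a{\left(k,E \right)} = -1 - k - 5 E$
$\left(6 - m{\left(2,-1 \right)}\right) \left(-6\right) + a{\left(0,2 \right)} = \left(6 - \left(2 - -1\right)\right) \left(-6\right) - 11 = \left(6 - \left(2 + 1\right)\right) \left(-6\right) - 11 = \left(6 - 3\right) \left(-6\right) - 11 = 3 \left(-6\right) - 11 = -18 - 11 = -29$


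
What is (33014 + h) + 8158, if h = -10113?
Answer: 31059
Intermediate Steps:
(33014 + h) + 8158 = (33014 - 10113) + 8158 = 22901 + 8158 = 31059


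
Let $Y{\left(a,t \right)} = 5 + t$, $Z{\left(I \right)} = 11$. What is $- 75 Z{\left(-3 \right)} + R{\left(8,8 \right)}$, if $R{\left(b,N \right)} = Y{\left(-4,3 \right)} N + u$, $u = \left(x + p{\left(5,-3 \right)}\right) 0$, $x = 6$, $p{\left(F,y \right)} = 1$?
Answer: $-761$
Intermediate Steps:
$u = 0$ ($u = \left(6 + 1\right) 0 = 7 \cdot 0 = 0$)
$R{\left(b,N \right)} = 8 N$ ($R{\left(b,N \right)} = \left(5 + 3\right) N + 0 = 8 N + 0 = 8 N$)
$- 75 Z{\left(-3 \right)} + R{\left(8,8 \right)} = \left(-75\right) 11 + 8 \cdot 8 = -825 + 64 = -761$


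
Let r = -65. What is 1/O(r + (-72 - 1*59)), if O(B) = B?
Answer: -1/196 ≈ -0.0051020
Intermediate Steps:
1/O(r + (-72 - 1*59)) = 1/(-65 + (-72 - 1*59)) = 1/(-65 + (-72 - 59)) = 1/(-65 - 131) = 1/(-196) = -1/196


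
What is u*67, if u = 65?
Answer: 4355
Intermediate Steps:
u*67 = 65*67 = 4355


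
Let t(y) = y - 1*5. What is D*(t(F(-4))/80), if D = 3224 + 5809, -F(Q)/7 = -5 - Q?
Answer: 9033/40 ≈ 225.82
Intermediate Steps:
F(Q) = 35 + 7*Q (F(Q) = -7*(-5 - Q) = 35 + 7*Q)
D = 9033
t(y) = -5 + y (t(y) = y - 5 = -5 + y)
D*(t(F(-4))/80) = 9033*((-5 + (35 + 7*(-4)))/80) = 9033*((-5 + (35 - 28))*(1/80)) = 9033*((-5 + 7)*(1/80)) = 9033*(2*(1/80)) = 9033*(1/40) = 9033/40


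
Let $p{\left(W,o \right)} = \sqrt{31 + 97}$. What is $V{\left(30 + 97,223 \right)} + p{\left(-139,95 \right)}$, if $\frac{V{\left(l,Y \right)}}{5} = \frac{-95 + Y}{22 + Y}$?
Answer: $\frac{128}{49} + 8 \sqrt{2} \approx 13.926$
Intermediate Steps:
$p{\left(W,o \right)} = 8 \sqrt{2}$ ($p{\left(W,o \right)} = \sqrt{128} = 8 \sqrt{2}$)
$V{\left(l,Y \right)} = \frac{5 \left(-95 + Y\right)}{22 + Y}$ ($V{\left(l,Y \right)} = 5 \frac{-95 + Y}{22 + Y} = \frac{5 \left(-95 + Y\right)}{22 + Y}$)
$V{\left(30 + 97,223 \right)} + p{\left(-139,95 \right)} = \frac{5 \left(-95 + 223\right)}{22 + 223} + 8 \sqrt{2} = 5 \cdot \frac{1}{245} \cdot 128 + 8 \sqrt{2} = \frac{128}{49} + 8 \sqrt{2}$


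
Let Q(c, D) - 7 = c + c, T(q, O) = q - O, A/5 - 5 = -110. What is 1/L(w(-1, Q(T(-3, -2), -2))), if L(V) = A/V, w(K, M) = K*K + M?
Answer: -2/175 ≈ -0.011429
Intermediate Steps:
A = -525 (A = 25 + 5*(-110) = 25 - 550 = -525)
Q(c, D) = 7 + 2*c (Q(c, D) = 7 + (c + c) = 7 + 2*c)
w(K, M) = M + K² (w(K, M) = K² + M = M + K²)
L(V) = -525/V
1/L(w(-1, Q(T(-3, -2), -2))) = 1/(-525/((7 + 2*(-3 - 1*(-2))) + (-1)²)) = 1/(-525/((7 + 2*(-3 + 2)) + 1)) = 1/(-525/((7 + 2*(-1)) + 1)) = 1/(-525/((7 - 2) + 1)) = 1/(-525/(5 + 1)) = 1/(-525/6) = 1/(-525*⅙) = 1/(-175/2) = -2/175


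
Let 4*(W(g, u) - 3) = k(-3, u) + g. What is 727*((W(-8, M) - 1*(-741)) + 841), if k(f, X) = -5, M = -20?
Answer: 4599729/4 ≈ 1.1499e+6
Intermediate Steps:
W(g, u) = 7/4 + g/4 (W(g, u) = 3 + (-5 + g)/4 = 3 + (-5/4 + g/4) = 7/4 + g/4)
727*((W(-8, M) - 1*(-741)) + 841) = 727*(((7/4 + (¼)*(-8)) - 1*(-741)) + 841) = 727*(((7/4 - 2) + 741) + 841) = 727*((-¼ + 741) + 841) = 727*(2963/4 + 841) = 727*(6327/4) = 4599729/4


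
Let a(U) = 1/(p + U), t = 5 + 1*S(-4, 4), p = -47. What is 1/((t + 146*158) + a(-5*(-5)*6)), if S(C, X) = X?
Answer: 103/2376932 ≈ 4.3333e-5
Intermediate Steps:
t = 9 (t = 5 + 1*4 = 5 + 4 = 9)
a(U) = 1/(-47 + U)
1/((t + 146*158) + a(-5*(-5)*6)) = 1/((9 + 146*158) + 1/(-47 - 5*(-5)*6)) = 1/((9 + 23068) + 1/(-47 + 25*6)) = 1/(23077 + 1/(-47 + 150)) = 1/(23077 + 1/103) = 1/(2376932/103) = 103/2376932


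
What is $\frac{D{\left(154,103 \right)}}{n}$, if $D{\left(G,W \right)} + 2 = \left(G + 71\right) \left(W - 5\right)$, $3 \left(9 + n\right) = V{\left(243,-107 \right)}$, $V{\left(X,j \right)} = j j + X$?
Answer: $\frac{66144}{11665} \approx 5.6703$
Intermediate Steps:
$V{\left(X,j \right)} = X + j^{2}$ ($V{\left(X,j \right)} = j^{2} + X = X + j^{2}$)
$n = \frac{11665}{3}$ ($n = -9 + \frac{243 + \left(-107\right)^{2}}{3} = -9 + \frac{243 + 11449}{3} = -9 + \frac{1}{3} \cdot 11692 = -9 + \frac{11692}{3} = \frac{11665}{3} \approx 3888.3$)
$D{\left(G,W \right)} = -2 + \left(-5 + W\right) \left(71 + G\right)$ ($D{\left(G,W \right)} = -2 + \left(G + 71\right) \left(W - 5\right) = -2 + \left(71 + G\right) \left(-5 + W\right) = -2 + \left(-5 + W\right) \left(71 + G\right)$)
$\frac{D{\left(154,103 \right)}}{n} = \frac{-357 - 770 + 71 \cdot 103 + 154 \cdot 103}{\frac{11665}{3}} = \left(-357 - 770 + 7313 + 15862\right) \frac{3}{11665} = 22048 \cdot \frac{3}{11665} = \frac{66144}{11665}$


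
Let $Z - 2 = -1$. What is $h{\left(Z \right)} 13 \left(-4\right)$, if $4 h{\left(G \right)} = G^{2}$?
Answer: $-13$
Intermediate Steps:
$Z = 1$ ($Z = 2 - 1 = 1$)
$h{\left(G \right)} = \frac{G^{2}}{4}$
$h{\left(Z \right)} 13 \left(-4\right) = \frac{1^{2}}{4} \cdot 13 \left(-4\right) = \frac{1}{4} \cdot 1 \cdot 13 \left(-4\right) = \frac{1}{4} \cdot 13 \left(-4\right) = \frac{13}{4} \left(-4\right) = -13$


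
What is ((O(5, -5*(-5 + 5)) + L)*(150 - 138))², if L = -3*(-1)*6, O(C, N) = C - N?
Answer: 76176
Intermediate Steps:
L = 18 (L = 3*6 = 18)
((O(5, -5*(-5 + 5)) + L)*(150 - 138))² = (((5 - (-5)*(-5 + 5)) + 18)*(150 - 138))² = (((5 - (-5)*0) + 18)*12)² = (((5 - 1*0) + 18)*12)² = (((5 + 0) + 18)*12)² = ((5 + 18)*12)² = (23*12)² = 276² = 76176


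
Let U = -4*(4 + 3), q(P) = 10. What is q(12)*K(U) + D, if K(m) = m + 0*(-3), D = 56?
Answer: -224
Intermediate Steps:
U = -28 (U = -4*7 = -28)
K(m) = m (K(m) = m + 0 = m)
q(12)*K(U) + D = 10*(-28) + 56 = -280 + 56 = -224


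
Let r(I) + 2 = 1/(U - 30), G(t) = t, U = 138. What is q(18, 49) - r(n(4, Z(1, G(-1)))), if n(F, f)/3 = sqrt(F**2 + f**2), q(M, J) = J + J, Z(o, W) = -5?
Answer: 10799/108 ≈ 99.991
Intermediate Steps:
q(M, J) = 2*J
n(F, f) = 3*sqrt(F**2 + f**2)
r(I) = -215/108 (r(I) = -2 + 1/(138 - 30) = -2 + 1/108 = -215/108)
q(18, 49) - r(n(4, Z(1, G(-1)))) = 2*49 - 1*(-215/108) = 98 + 215/108 = 10799/108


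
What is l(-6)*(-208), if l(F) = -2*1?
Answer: 416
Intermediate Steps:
l(F) = -2
l(-6)*(-208) = -2*(-208) = 416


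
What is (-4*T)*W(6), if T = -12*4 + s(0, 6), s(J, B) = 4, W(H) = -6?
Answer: -1056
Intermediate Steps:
T = -44 (T = -12*4 + 4 = -3*16 + 4 = -48 + 4 = -44)
(-4*T)*W(6) = -4*(-44)*(-6) = 176*(-6) = -1056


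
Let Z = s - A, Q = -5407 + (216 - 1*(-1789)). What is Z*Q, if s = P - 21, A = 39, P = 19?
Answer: 139482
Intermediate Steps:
s = -2 (s = 19 - 21 = -2)
Q = -3402 (Q = -5407 + (216 + 1789) = -5407 + 2005 = -3402)
Z = -41 (Z = -2 - 1*39 = -2 - 39 = -41)
Z*Q = -41*(-3402) = 139482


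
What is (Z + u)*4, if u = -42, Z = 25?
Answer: -68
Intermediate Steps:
(Z + u)*4 = (25 - 42)*4 = -17*4 = -68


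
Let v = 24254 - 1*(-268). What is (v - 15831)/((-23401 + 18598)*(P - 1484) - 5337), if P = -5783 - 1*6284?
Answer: 2897/21693372 ≈ 0.00013354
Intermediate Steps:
P = -12067 (P = -5783 - 6284 = -12067)
v = 24522 (v = 24254 + 268 = 24522)
(v - 15831)/((-23401 + 18598)*(P - 1484) - 5337) = (24522 - 15831)/((-23401 + 18598)*(-12067 - 1484) - 5337) = 8691/(-4803*(-13551) - 5337) = 8691/(65085453 - 5337) = 8691/65080116 = 8691*(1/65080116) = 2897/21693372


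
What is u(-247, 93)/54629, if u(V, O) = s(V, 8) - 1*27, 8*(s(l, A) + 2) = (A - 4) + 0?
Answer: -57/109258 ≈ -0.00052170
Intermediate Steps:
s(l, A) = -5/2 + A/8 (s(l, A) = -2 + ((A - 4) + 0)/8 = -2 + ((-4 + A) + 0)/8 = -2 + (-4 + A)/8 = -2 + (-½ + A/8) = -5/2 + A/8)
u(V, O) = -57/2 (u(V, O) = (-5/2 + (⅛)*8) - 1*27 = (-5/2 + 1) - 27 = -3/2 - 27 = -57/2)
u(-247, 93)/54629 = -57/2/54629 = -57/2*1/54629 = -57/109258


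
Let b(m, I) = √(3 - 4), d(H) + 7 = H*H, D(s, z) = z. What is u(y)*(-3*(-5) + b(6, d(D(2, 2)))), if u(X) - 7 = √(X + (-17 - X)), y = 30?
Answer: (7 + I*√17)*(15 + I) ≈ 100.88 + 68.847*I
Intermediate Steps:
d(H) = -7 + H² (d(H) = -7 + H*H = -7 + H²)
u(X) = 7 + I*√17 (u(X) = 7 + √(X + (-17 - X)) = 7 + √(-17) = 7 + I*√17)
b(m, I) = I (b(m, I) = √(-1) = I)
u(y)*(-3*(-5) + b(6, d(D(2, 2)))) = (7 + I*√17)*(-3*(-5) + I) = (7 + I*√17)*(15 + I)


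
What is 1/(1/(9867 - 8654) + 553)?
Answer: 1213/670790 ≈ 0.0018083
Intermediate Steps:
1/(1/(9867 - 8654) + 553) = 1/(1/1213 + 553) = 1/(670790/1213) = 1213/670790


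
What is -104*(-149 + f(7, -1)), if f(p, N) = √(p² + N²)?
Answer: 15496 - 520*√2 ≈ 14761.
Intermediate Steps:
f(p, N) = √(N² + p²)
-104*(-149 + f(7, -1)) = -104*(-149 + √((-1)² + 7²)) = -104*(-149 + √(1 + 49)) = -104*(-149 + √50) = -104*(-149 + 5*√2) = 15496 - 520*√2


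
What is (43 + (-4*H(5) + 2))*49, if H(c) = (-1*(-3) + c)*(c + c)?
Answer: -13475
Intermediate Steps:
H(c) = 2*c*(3 + c) (H(c) = (3 + c)*(2*c) = 2*c*(3 + c))
(43 + (-4*H(5) + 2))*49 = (43 + (-8*5*(3 + 5) + 2))*49 = (43 + (-8*5*8 + 2))*49 = (43 + (-4*80 + 2))*49 = (43 + (-320 + 2))*49 = (43 - 318)*49 = -275*49 = -13475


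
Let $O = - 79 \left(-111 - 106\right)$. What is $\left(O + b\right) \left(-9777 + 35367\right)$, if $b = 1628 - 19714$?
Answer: $-24131370$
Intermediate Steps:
$b = -18086$
$O = 17143$ ($O = \left(-79\right) \left(-217\right) = 17143$)
$\left(O + b\right) \left(-9777 + 35367\right) = \left(17143 - 18086\right) \left(-9777 + 35367\right) = \left(-943\right) 25590 = -24131370$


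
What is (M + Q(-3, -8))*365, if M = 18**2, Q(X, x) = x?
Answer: 115340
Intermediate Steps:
M = 324
(M + Q(-3, -8))*365 = (324 - 8)*365 = 316*365 = 115340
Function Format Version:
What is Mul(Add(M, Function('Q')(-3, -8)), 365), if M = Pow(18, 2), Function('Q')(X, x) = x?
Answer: 115340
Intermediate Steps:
M = 324
Mul(Add(M, Function('Q')(-3, -8)), 365) = Mul(Add(324, -8), 365) = Mul(316, 365) = 115340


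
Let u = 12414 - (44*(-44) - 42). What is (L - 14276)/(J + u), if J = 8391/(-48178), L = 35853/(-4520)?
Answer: -1555267092197/1567014810100 ≈ -0.99250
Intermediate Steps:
L = -35853/4520 (L = 35853*(-1/4520) = -35853/4520 ≈ -7.9321)
u = 14392 (u = 12414 - (-1936 - 42) = 12414 - 1*(-1978) = 12414 + 1978 = 14392)
J = -8391/48178 (J = 8391*(-1/48178) = -8391/48178 ≈ -0.17417)
(L - 14276)/(J + u) = (-35853/4520 - 14276)/(-8391/48178 + 14392) = -64563373/(4520*693369385/48178) = -64563373/4520*48178/693369385 = -1555267092197/1567014810100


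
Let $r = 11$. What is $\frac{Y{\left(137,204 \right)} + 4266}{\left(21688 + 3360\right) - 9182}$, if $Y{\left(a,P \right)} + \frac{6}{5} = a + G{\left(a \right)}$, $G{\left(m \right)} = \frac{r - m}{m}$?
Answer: $\frac{3014603}{10868210} \approx 0.27738$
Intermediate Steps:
$G{\left(m \right)} = \frac{11 - m}{m}$
$Y{\left(a,P \right)} = - \frac{6}{5} + a + \frac{11 - a}{a}$ ($Y{\left(a,P \right)} = - \frac{6}{5} + \left(a + \frac{11 - a}{a}\right) = - \frac{6}{5} + a + \frac{11 - a}{a}$)
$\frac{Y{\left(137,204 \right)} + 4266}{\left(21688 + 3360\right) - 9182} = \frac{\left(- \frac{11}{5} + 137 + \frac{11}{137}\right) + 4266}{\left(21688 + 3360\right) - 9182} = \frac{\left(- \frac{11}{5} + 137 + 11 \cdot \frac{1}{137}\right) + 4266}{25048 - 9182} = \frac{\left(- \frac{11}{5} + 137 + \frac{11}{137}\right) + 4266}{15866} = \left(\frac{92393}{685} + 4266\right) \frac{1}{15866} = \frac{3014603}{685} \cdot \frac{1}{15866} = \frac{3014603}{10868210}$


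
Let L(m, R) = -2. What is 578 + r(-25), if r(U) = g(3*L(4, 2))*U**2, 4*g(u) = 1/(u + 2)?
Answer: 8623/16 ≈ 538.94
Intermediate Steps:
g(u) = 1/(4*(2 + u)) (g(u) = 1/(4*(u + 2)) = 1/(4*(2 + u)))
r(U) = -U**2/16 (r(U) = (1/(4*(2 + 3*(-2))))*U**2 = (1/(4*(2 - 6)))*U**2 = ((1/4)/(-4))*U**2 = ((1/4)*(-1/4))*U**2 = -U**2/16)
578 + r(-25) = 578 - 1/16*(-25)**2 = 578 - 1/16*625 = 578 - 625/16 = 8623/16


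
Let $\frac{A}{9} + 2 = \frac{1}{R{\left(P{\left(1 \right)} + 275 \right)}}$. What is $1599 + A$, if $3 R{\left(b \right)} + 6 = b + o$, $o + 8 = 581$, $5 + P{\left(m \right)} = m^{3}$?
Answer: $\frac{1324905}{838} \approx 1581.0$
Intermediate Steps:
$P{\left(m \right)} = -5 + m^{3}$
$o = 573$ ($o = -8 + 581 = 573$)
$R{\left(b \right)} = 189 + \frac{b}{3}$ ($R{\left(b \right)} = -2 + \frac{b + 573}{3} = -2 + \frac{573 + b}{3} = -2 + \left(191 + \frac{b}{3}\right) = 189 + \frac{b}{3}$)
$A = - \frac{15057}{838}$ ($A = -18 + \frac{9}{189 + \frac{\left(-5 + 1^{3}\right) + 275}{3}} = -18 + \frac{9}{189 + \frac{\left(-5 + 1\right) + 275}{3}} = -18 + \frac{9}{189 + \frac{-4 + 275}{3}} = -18 + \frac{9}{189 + \frac{1}{3} \cdot 271} = -18 + \frac{9}{189 + \frac{271}{3}} = -18 + \frac{9}{\frac{838}{3}} = -18 + 9 \cdot \frac{3}{838} = -18 + \frac{27}{838} = - \frac{15057}{838} \approx -17.968$)
$1599 + A = 1599 - \frac{15057}{838} = \frac{1324905}{838}$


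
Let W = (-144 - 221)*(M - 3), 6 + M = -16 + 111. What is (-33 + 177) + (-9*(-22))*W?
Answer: -6215076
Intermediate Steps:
M = 89 (M = -6 + (-16 + 111) = -6 + 95 = 89)
W = -31390 (W = (-144 - 221)*(89 - 3) = -365*86 = -31390)
(-33 + 177) + (-9*(-22))*W = (-33 + 177) - 9*(-22)*(-31390) = 144 + 198*(-31390) = 144 - 6215220 = -6215076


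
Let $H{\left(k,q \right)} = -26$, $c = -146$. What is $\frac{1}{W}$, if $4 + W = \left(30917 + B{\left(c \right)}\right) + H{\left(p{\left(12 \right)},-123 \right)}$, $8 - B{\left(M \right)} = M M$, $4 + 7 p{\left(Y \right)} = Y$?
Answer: $\frac{1}{9579} \approx 0.00010439$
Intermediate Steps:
$p{\left(Y \right)} = - \frac{4}{7} + \frac{Y}{7}$
$B{\left(M \right)} = 8 - M^{2}$ ($B{\left(M \right)} = 8 - M M = 8 - M^{2}$)
$W = 9579$ ($W = -4 + \left(\left(30917 + \left(8 - \left(-146\right)^{2}\right)\right) - 26\right) = -4 + \left(\left(30917 + \left(8 - 21316\right)\right) - 26\right) = -4 + \left(\left(30917 - 21308\right) - 26\right) = -4 + \left(9609 - 26\right) = -4 + 9583 = 9579$)
$\frac{1}{W} = \frac{1}{9579}$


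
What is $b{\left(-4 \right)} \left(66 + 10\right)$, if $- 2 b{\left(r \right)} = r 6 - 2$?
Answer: $988$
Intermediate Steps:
$b{\left(r \right)} = 1 - 3 r$ ($b{\left(r \right)} = - \frac{r 6 - 2}{2} = - \frac{6 r - 2}{2} = - \frac{-2 + 6 r}{2} = 1 - 3 r$)
$b{\left(-4 \right)} \left(66 + 10\right) = \left(1 - -12\right) \left(66 + 10\right) = \left(1 + 12\right) 76 = 13 \cdot 76 = 988$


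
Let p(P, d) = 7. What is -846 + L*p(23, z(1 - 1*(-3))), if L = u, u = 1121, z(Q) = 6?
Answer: 7001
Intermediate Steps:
L = 1121
-846 + L*p(23, z(1 - 1*(-3))) = -846 + 1121*7 = -846 + 7847 = 7001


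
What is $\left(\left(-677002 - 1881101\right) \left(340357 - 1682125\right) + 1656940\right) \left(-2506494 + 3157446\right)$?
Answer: $2234316190026297888$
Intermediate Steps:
$\left(\left(-677002 - 1881101\right) \left(340357 - 1682125\right) + 1656940\right) \left(-2506494 + 3157446\right) = \left(\left(-2558103\right) \left(-1341768\right) + 1656940\right) 650952 = \left(3432380746104 + 1656940\right) 650952 = 3432382403044 \cdot 650952 = 2234316190026297888$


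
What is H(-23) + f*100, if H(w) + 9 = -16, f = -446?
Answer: -44625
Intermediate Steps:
H(w) = -25 (H(w) = -9 - 16 = -25)
H(-23) + f*100 = -25 - 446*100 = -25 - 44600 = -44625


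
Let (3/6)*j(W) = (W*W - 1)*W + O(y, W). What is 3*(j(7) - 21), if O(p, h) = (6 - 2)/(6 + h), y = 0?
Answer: 25413/13 ≈ 1954.8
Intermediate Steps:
O(p, h) = 4/(6 + h)
j(W) = 8/(6 + W) + 2*W*(-1 + W²) (j(W) = 2*((W*W - 1)*W + 4/(6 + W)) = 2*((W² - 1)*W + 4/(6 + W)) = 2*((-1 + W²)*W + 4/(6 + W)) = 2*(W*(-1 + W²) + 4/(6 + W)) = 2*(4/(6 + W) + W*(-1 + W²)) = 8/(6 + W) + 2*W*(-1 + W²))
3*(j(7) - 21) = 3*(2*(4 + 7*(-1 + 7²)*(6 + 7))/(6 + 7) - 21) = 3*(2*(4 + 7*(-1 + 49)*13)/13 - 21) = 3*(2*(1/13)*(4 + 7*48*13) - 21) = 3*(2*(1/13)*(4 + 4368) - 21) = 3*(2*(1/13)*4372 - 21) = 3*(8744/13 - 21) = 3*(8471/13) = 25413/13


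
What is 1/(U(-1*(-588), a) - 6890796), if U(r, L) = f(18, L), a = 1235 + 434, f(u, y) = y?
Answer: -1/6889127 ≈ -1.4516e-7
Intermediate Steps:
a = 1669
U(r, L) = L
1/(U(-1*(-588), a) - 6890796) = 1/(1669 - 6890796) = 1/(-6889127) = -1/6889127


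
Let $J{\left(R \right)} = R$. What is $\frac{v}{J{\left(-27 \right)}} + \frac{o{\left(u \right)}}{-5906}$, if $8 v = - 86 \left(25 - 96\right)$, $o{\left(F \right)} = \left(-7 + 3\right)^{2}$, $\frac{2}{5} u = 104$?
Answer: $- \frac{9016373}{318924} \approx -28.271$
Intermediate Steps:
$u = 260$ ($u = \frac{5}{2} \cdot 104 = 260$)
$o{\left(F \right)} = 16$ ($o{\left(F \right)} = \left(-4\right)^{2} = 16$)
$v = \frac{3053}{4}$ ($v = \frac{\left(-86\right) \left(25 - 96\right)}{8} = \frac{\left(-86\right) \left(-71\right)}{8} = \frac{1}{8} \cdot 6106 = \frac{3053}{4} \approx 763.25$)
$\frac{v}{J{\left(-27 \right)}} + \frac{o{\left(u \right)}}{-5906} = \frac{3053}{4 \left(-27\right)} + \frac{16}{-5906} = \frac{3053}{4} \left(- \frac{1}{27}\right) + 16 \left(- \frac{1}{5906}\right) = - \frac{3053}{108} - \frac{8}{2953} = - \frac{9016373}{318924}$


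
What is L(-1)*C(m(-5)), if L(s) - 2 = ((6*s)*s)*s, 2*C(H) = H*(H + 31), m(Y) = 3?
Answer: -204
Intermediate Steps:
C(H) = H*(31 + H)/2 (C(H) = (H*(H + 31))/2 = (H*(31 + H))/2 = H*(31 + H)/2)
L(s) = 2 + 6*s³ (L(s) = 2 + ((6*s)*s)*s = 2 + (6*s²)*s = 2 + 6*s³)
L(-1)*C(m(-5)) = (2 + 6*(-1)³)*((½)*3*(31 + 3)) = (2 + 6*(-1))*((½)*3*34) = (2 - 6)*51 = -4*51 = -204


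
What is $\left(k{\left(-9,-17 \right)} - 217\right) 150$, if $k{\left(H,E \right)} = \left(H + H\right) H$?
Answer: $-8250$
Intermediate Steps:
$k{\left(H,E \right)} = 2 H^{2}$ ($k{\left(H,E \right)} = 2 H H = 2 H^{2}$)
$\left(k{\left(-9,-17 \right)} - 217\right) 150 = \left(2 \left(-9\right)^{2} - 217\right) 150 = \left(2 \cdot 81 - 217\right) 150 = \left(162 - 217\right) 150 = \left(-55\right) 150 = -8250$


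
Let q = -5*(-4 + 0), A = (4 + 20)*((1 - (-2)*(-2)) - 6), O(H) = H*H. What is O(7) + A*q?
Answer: -4271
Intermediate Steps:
O(H) = H**2
A = -216 (A = 24*((1 - 1*4) - 6) = 24*((1 - 4) - 6) = 24*(-3 - 6) = 24*(-9) = -216)
q = 20 (q = -5*(-4) = 20)
O(7) + A*q = 7**2 - 216*20 = 49 - 4320 = -4271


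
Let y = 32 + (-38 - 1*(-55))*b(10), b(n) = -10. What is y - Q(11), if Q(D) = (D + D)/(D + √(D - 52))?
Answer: 2*(-69*√41 + 770*I)/(√41 - 11*I) ≈ -139.49 + 0.86956*I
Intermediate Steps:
Q(D) = 2*D/(D + √(-52 + D)) (Q(D) = (2*D)/(D + √(-52 + D)) = 2*D/(D + √(-52 + D)))
y = -138 (y = 32 + (-38 - 1*(-55))*(-10) = 32 + (-38 + 55)*(-10) = 32 + 17*(-10) = 32 - 170 = -138)
y - Q(11) = -138 - 2*11/(11 + √(-52 + 11)) = -138 - 2*11/(11 + √(-41)) = -138 - 2*11/(11 + I*√41) = -138 - 22/(11 + I*√41)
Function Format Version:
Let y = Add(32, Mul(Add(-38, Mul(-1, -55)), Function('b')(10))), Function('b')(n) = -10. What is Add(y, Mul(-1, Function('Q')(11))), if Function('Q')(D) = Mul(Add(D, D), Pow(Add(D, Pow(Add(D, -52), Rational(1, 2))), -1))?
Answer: Mul(2, Pow(Add(Pow(41, Rational(1, 2)), Mul(-11, I)), -1), Add(Mul(-69, Pow(41, Rational(1, 2))), Mul(770, I))) ≈ Add(-139.49, Mul(0.86956, I))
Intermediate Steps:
Function('Q')(D) = Mul(2, D, Pow(Add(D, Pow(Add(-52, D), Rational(1, 2))), -1)) (Function('Q')(D) = Mul(Mul(2, D), Pow(Add(D, Pow(Add(-52, D), Rational(1, 2))), -1)) = Mul(2, D, Pow(Add(D, Pow(Add(-52, D), Rational(1, 2))), -1)))
y = -138 (y = Add(32, Mul(Add(-38, Mul(-1, -55)), -10)) = Add(32, Mul(Add(-38, 55), -10)) = Add(32, Mul(17, -10)) = Add(32, -170) = -138)
Add(y, Mul(-1, Function('Q')(11))) = Add(-138, Mul(-1, Mul(2, 11, Pow(Add(11, Pow(Add(-52, 11), Rational(1, 2))), -1)))) = Add(-138, Mul(-1, Mul(2, 11, Pow(Add(11, Pow(-41, Rational(1, 2))), -1)))) = Add(-138, Mul(-1, Mul(2, 11, Pow(Add(11, Mul(I, Pow(41, Rational(1, 2)))), -1)))) = Add(-138, Mul(-1, Mul(22, Pow(Add(11, Mul(I, Pow(41, Rational(1, 2)))), -1)))) = Add(-138, Mul(-22, Pow(Add(11, Mul(I, Pow(41, Rational(1, 2)))), -1)))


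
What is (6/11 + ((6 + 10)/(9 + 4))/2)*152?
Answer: 25232/143 ≈ 176.45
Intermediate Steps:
(6/11 + ((6 + 10)/(9 + 4))/2)*152 = (6*(1/11) + (16/13)*(½))*152 = (6/11 + (16*(1/13))*(½))*152 = (6/11 + (16/13)*(½))*152 = (6/11 + 8/13)*152 = (166/143)*152 = 25232/143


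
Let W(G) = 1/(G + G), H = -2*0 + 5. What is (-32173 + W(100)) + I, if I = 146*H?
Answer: -6288599/200 ≈ -31443.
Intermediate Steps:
H = 5 (H = 0 + 5 = 5)
W(G) = 1/(2*G)
I = 730 (I = 146*5 = 730)
(-32173 + W(100)) + I = (-32173 + (1/2)/100) + 730 = (-32173 + (1/2)*(1/100)) + 730 = (-32173 + 1/200) + 730 = -6434599/200 + 730 = -6288599/200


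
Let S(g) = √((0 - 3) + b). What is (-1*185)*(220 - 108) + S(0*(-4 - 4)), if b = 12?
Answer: -20717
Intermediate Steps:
S(g) = 3 (S(g) = √((0 - 3) + 12) = √(-3 + 12) = √9 = 3)
(-1*185)*(220 - 108) + S(0*(-4 - 4)) = (-1*185)*(220 - 108) + 3 = -185*112 + 3 = -20720 + 3 = -20717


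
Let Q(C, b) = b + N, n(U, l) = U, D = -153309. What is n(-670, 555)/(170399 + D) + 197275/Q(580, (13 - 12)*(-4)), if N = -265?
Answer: -337160998/459721 ≈ -733.40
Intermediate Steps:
Q(C, b) = -265 + b (Q(C, b) = b - 265 = -265 + b)
n(-670, 555)/(170399 + D) + 197275/Q(580, (13 - 12)*(-4)) = -670/(170399 - 153309) + 197275/(-265 + (13 - 12)*(-4)) = -670/17090 + 197275/(-265 + 1*(-4)) = -670*1/17090 + 197275/(-265 - 4) = -67/1709 + 197275/(-269) = -67/1709 + 197275*(-1/269) = -67/1709 - 197275/269 = -337160998/459721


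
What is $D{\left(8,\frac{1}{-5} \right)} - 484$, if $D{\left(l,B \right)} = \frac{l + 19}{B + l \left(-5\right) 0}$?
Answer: $-619$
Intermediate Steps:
$D{\left(l,B \right)} = \frac{19 + l}{B}$ ($D{\left(l,B \right)} = \frac{19 + l}{B + - 5 l 0} = \frac{19 + l}{B + 0} = \frac{19 + l}{B}$)
$D{\left(8,\frac{1}{-5} \right)} - 484 = \frac{19 + 8}{\frac{1}{-5}} - 484 = \frac{1}{- \frac{1}{5}} \cdot 27 - 484 = \left(-5\right) 27 - 484 = -135 - 484 = -619$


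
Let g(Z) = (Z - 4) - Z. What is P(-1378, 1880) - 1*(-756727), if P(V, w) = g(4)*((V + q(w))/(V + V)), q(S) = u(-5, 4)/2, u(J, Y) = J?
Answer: 1042767045/1378 ≈ 7.5673e+5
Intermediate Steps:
g(Z) = -4 (g(Z) = (-4 + Z) - Z = -4)
q(S) = -5/2
P(V, w) = -2*(-5/2 + V)/V (P(V, w) = -4*(V - 5/2)/(V + V) = -4*(-5/2 + V)/(2*V) = -4*(-5/2 + V)*1/(2*V) = -2*(-5/2 + V)/V)
P(-1378, 1880) - 1*(-756727) = (-2 + 5/(-1378)) - 1*(-756727) = (-2 + 5*(-1/1378)) + 756727 = (-2 - 5/1378) + 756727 = -2761/1378 + 756727 = 1042767045/1378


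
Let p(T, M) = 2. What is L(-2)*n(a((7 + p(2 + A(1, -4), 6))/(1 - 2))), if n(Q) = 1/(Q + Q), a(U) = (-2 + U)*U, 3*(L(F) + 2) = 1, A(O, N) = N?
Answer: -5/594 ≈ -0.0084175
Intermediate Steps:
L(F) = -5/3 (L(F) = -2 + (⅓)*1 = -2 + ⅓ = -5/3)
a(U) = U*(-2 + U)
n(Q) = 1/(2*Q)
L(-2)*n(a((7 + p(2 + A(1, -4), 6))/(1 - 2))) = -5/(6*(((7 + 2)/(1 - 2))*(-2 + (7 + 2)/(1 - 2)))) = -5/(6*((9/(-1))*(-2 + 9/(-1)))) = -5/(6*((9*(-1))*(-2 + 9*(-1)))) = -5/(6*((-9*(-2 - 9)))) = -5/(6*((-9*(-11)))) = -5/(6*99) = -5/3*1/198 = -5/594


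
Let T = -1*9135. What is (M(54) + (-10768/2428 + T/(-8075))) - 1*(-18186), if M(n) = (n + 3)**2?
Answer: 21009599084/980305 ≈ 21432.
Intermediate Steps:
T = -9135
M(n) = (3 + n)**2
(M(54) + (-10768/2428 + T/(-8075))) - 1*(-18186) = ((3 + 54)**2 + (-10768/2428 - 9135/(-8075))) - 1*(-18186) = (57**2 + (-10768*1/2428 - 9135*(-1/8075))) + 18186 = (3249 + (-2692/607 + 1827/1615)) + 18186 = (3249 - 3238591/980305) + 18186 = 3181772354/980305 + 18186 = 21009599084/980305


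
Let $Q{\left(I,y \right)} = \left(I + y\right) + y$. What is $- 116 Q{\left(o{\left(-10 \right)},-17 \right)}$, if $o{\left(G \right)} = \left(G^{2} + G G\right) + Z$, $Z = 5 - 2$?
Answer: $-19604$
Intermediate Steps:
$Z = 3$ ($Z = 5 - 2 = 3$)
$o{\left(G \right)} = 3 + 2 G^{2}$ ($o{\left(G \right)} = \left(G^{2} + G G\right) + 3 = \left(G^{2} + G^{2}\right) + 3 = 2 G^{2} + 3 = 3 + 2 G^{2}$)
$Q{\left(I,y \right)} = I + 2 y$
$- 116 Q{\left(o{\left(-10 \right)},-17 \right)} = - 116 \left(\left(3 + 2 \left(-10\right)^{2}\right) + 2 \left(-17\right)\right) = - 116 \left(\left(3 + 2 \cdot 100\right) - 34\right) = - 116 \left(\left(3 + 200\right) - 34\right) = - 116 \left(203 - 34\right) = \left(-116\right) 169 = -19604$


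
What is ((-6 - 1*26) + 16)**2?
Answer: 256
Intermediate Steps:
((-6 - 1*26) + 16)**2 = ((-6 - 26) + 16)**2 = (-32 + 16)**2 = (-16)**2 = 256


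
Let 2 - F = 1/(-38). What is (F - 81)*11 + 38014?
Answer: 1411521/38 ≈ 37145.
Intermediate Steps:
F = 77/38 (F = 2 - 1/(-38) = 2 - 1*(-1/38) = 2 + 1/38 = 77/38 ≈ 2.0263)
(F - 81)*11 + 38014 = (77/38 - 81)*11 + 38014 = -3001/38*11 + 38014 = -33011/38 + 38014 = 1411521/38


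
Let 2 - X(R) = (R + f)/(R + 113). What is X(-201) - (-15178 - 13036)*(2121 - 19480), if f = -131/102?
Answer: -4396147032857/8976 ≈ -4.8977e+8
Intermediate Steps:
f = -131/102 (f = -131*1/102 = -131/102 ≈ -1.2843)
X(R) = 2 - (-131/102 + R)/(113 + R) (X(R) = 2 - (R - 131/102)/(R + 113) = 2 - (-131/102 + R)/(113 + R))
X(-201) - (-15178 - 13036)*(2121 - 19480) = (23183/102 - 201)/(113 - 201) - (-15178 - 13036)*(2121 - 19480) = (2681/102)/(-88) - (-28214)*(-17359) = -1/88*2681/102 - 1*489766826 = -2681/8976 - 489766826 = -4396147032857/8976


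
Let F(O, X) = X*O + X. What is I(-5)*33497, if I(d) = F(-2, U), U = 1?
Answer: -33497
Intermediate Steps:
F(O, X) = X + O*X (F(O, X) = O*X + X = X + O*X)
I(d) = -1 (I(d) = 1*(1 - 2) = 1*(-1) = -1)
I(-5)*33497 = -1*33497 = -33497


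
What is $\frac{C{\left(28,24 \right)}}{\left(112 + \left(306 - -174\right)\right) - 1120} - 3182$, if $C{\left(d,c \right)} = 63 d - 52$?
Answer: $- \frac{105113}{33} \approx -3185.2$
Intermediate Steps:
$C{\left(d,c \right)} = -52 + 63 d$
$\frac{C{\left(28,24 \right)}}{\left(112 + \left(306 - -174\right)\right) - 1120} - 3182 = \frac{-52 + 63 \cdot 28}{\left(112 + \left(306 - -174\right)\right) - 1120} - 3182 = \frac{-52 + 1764}{\left(112 + \left(306 + 174\right)\right) - 1120} - 3182 = \frac{1712}{\left(112 + 480\right) - 1120} - 3182 = \frac{1712}{592 - 1120} - 3182 = \frac{1712}{-528} - 3182 = 1712 \left(- \frac{1}{528}\right) - 3182 = - \frac{107}{33} - 3182 = - \frac{105113}{33}$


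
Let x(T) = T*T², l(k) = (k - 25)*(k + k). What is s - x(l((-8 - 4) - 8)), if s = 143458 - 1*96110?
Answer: -5831952652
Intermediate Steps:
l(k) = 2*k*(-25 + k) (l(k) = (-25 + k)*(2*k) = 2*k*(-25 + k))
x(T) = T³
s = 47348 (s = 143458 - 96110 = 47348)
s - x(l((-8 - 4) - 8)) = 47348 - (2*((-8 - 4) - 8)*(-25 + ((-8 - 4) - 8)))³ = 47348 - (2*(-12 - 8)*(-25 + (-12 - 8)))³ = 47348 - (2*(-20)*(-25 - 20))³ = 47348 - (2*(-20)*(-45))³ = 47348 - 1*1800³ = 47348 - 1*5832000000 = 47348 - 5832000000 = -5831952652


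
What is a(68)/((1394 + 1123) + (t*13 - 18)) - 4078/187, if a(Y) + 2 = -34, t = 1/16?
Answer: -163215478/7479439 ≈ -21.822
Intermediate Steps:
t = 1/16 ≈ 0.062500
a(Y) = -36 (a(Y) = -2 - 34 = -36)
a(68)/((1394 + 1123) + (t*13 - 18)) - 4078/187 = -36/((1394 + 1123) + ((1/16)*13 - 18)) - 4078/187 = -36/(2517 + (13/16 - 18)) - 4078*1/187 = -36/(2517 - 275/16) - 4078/187 = -36/39997/16 - 4078/187 = -36*16/39997 - 4078/187 = -576/39997 - 4078/187 = -163215478/7479439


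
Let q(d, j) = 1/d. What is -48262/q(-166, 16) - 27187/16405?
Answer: 131428499073/16405 ≈ 8.0115e+6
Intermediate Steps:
-48262/q(-166, 16) - 27187/16405 = -48262/(1/(-166)) - 27187/16405 = -48262/(-1/166) - 27187*1/16405 = -48262*(-166) - 27187/16405 = 8011492 - 27187/16405 = 131428499073/16405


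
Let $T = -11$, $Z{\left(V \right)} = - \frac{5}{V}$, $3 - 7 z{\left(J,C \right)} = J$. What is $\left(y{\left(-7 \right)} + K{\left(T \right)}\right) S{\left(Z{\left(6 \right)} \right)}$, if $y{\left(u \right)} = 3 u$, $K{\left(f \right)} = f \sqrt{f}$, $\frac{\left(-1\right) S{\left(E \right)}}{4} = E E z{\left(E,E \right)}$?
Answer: $\frac{575}{18} + \frac{6325 i \sqrt{11}}{378} \approx 31.944 + 55.496 i$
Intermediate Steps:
$z{\left(J,C \right)} = \frac{3}{7} - \frac{J}{7}$
$S{\left(E \right)} = - 4 E^{2} \left(\frac{3}{7} - \frac{E}{7}\right)$ ($S{\left(E \right)} = - 4 E E \left(\frac{3}{7} - \frac{E}{7}\right) = - 4 E^{2} \left(\frac{3}{7} - \frac{E}{7}\right)$)
$K{\left(f \right)} = f^{\frac{3}{2}}$
$\left(y{\left(-7 \right)} + K{\left(T \right)}\right) S{\left(Z{\left(6 \right)} \right)} = \left(3 \left(-7\right) + \left(-11\right)^{\frac{3}{2}}\right) \frac{4 \left(- \frac{5}{6}\right)^{2} \left(-3 - \frac{5}{6}\right)}{7} = \left(-21 - 11 i \sqrt{11}\right) \frac{4 \left(\left(-5\right) \frac{1}{6}\right)^{2} \left(-3 - \frac{5}{6}\right)}{7} = \left(-21 - 11 i \sqrt{11}\right) \frac{4 \left(- \frac{5}{6}\right)^{2} \left(-3 - \frac{5}{6}\right)}{7} = \left(-21 - 11 i \sqrt{11}\right) \frac{4}{7} \cdot \frac{25}{36} \left(- \frac{23}{6}\right) = \left(-21 - 11 i \sqrt{11}\right) \left(- \frac{575}{378}\right) = \frac{575}{18} + \frac{6325 i \sqrt{11}}{378}$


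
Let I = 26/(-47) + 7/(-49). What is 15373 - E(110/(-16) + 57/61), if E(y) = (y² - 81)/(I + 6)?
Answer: 6392004874767/415561280 ≈ 15382.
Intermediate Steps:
I = -229/329 (I = 26*(-1/47) + 7*(-1/49) = -26/47 - ⅐ = -229/329 ≈ -0.69605)
E(y) = -26649/1745 + 329*y²/1745 (E(y) = (y² - 81)/(-229/329 + 6) = (-81 + y²)/(1745/329) = (-81 + y²)*(329/1745) = -26649/1745 + 329*y²/1745)
15373 - E(110/(-16) + 57/61) = 15373 - (-26649/1745 + 329*(110/(-16) + 57/61)²/1745) = 15373 - (-26649/1745 + 329*(110*(-1/16) + 57*(1/61))²/1745) = 15373 - (-26649/1745 + 329*(-55/8 + 57/61)²/1745) = 15373 - (-26649/1745 + 329*(-2899/488)²/1745) = 15373 - (-26649/1745 + (329/1745)*(8404201/238144)) = 15373 - (-26649/1745 + 2764982129/415561280) = 15373 - 1*(-3581317327/415561280) = 15373 + 3581317327/415561280 = 6392004874767/415561280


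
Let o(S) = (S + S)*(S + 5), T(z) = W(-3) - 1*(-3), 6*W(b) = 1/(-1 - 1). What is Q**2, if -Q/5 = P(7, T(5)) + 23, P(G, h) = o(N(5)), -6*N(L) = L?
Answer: 2088025/324 ≈ 6444.5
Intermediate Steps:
W(b) = -1/12 (W(b) = 1/(6*(-1 - 1)) = (1/6)/(-2) = (1/6)*(-1/2) = -1/12)
T(z) = 35/12 (T(z) = -1/12 - 1*(-3) = -1/12 + 3 = 35/12)
N(L) = -L/6
o(S) = 2*S*(5 + S) (o(S) = (2*S)*(5 + S) = 2*S*(5 + S))
P(G, h) = -125/18 (P(G, h) = 2*(-1/6*5)*(5 - 1/6*5) = 2*(-5/6)*(5 - 5/6) = 2*(-5/6)*(25/6) = -125/18)
Q = -1445/18 (Q = -5*(-125/18 + 23) = -5*289/18 = -1445/18 ≈ -80.278)
Q**2 = (-1445/18)**2 = 2088025/324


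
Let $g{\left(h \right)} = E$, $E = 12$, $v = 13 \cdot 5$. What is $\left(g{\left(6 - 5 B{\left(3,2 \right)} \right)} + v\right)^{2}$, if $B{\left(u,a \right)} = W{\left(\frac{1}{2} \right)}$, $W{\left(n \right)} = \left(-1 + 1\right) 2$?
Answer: $5929$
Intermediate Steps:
$v = 65$
$W{\left(n \right)} = 0$ ($W{\left(n \right)} = 0 \cdot 2 = 0$)
$B{\left(u,a \right)} = 0$
$g{\left(h \right)} = 12$
$\left(g{\left(6 - 5 B{\left(3,2 \right)} \right)} + v\right)^{2} = \left(12 + 65\right)^{2} = 77^{2} = 5929$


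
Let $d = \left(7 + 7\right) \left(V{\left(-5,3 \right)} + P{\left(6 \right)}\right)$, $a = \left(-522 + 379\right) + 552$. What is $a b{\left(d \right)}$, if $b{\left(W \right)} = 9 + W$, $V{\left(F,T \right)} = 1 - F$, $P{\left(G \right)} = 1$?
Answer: $43763$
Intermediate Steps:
$a = 409$ ($a = -143 + 552 = 409$)
$d = 98$ ($d = \left(7 + 7\right) \left(\left(1 - -5\right) + 1\right) = 14 \left(\left(1 + 5\right) + 1\right) = 14 \left(6 + 1\right) = 14 \cdot 7 = 98$)
$a b{\left(d \right)} = 409 \left(9 + 98\right) = 409 \cdot 107 = 43763$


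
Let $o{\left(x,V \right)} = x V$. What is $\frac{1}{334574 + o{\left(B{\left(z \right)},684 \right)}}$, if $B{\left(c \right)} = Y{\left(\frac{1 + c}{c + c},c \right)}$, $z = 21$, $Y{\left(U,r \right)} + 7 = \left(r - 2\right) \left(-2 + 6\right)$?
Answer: $\frac{1}{381770} \approx 2.6194 \cdot 10^{-6}$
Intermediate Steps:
$Y{\left(U,r \right)} = -15 + 4 r$ ($Y{\left(U,r \right)} = -7 + \left(r - 2\right) \left(-2 + 6\right) = -7 + \left(-2 + r\right) 4 = -7 + \left(-8 + 4 r\right) = -15 + 4 r$)
$B{\left(c \right)} = -15 + 4 c$
$o{\left(x,V \right)} = V x$
$\frac{1}{334574 + o{\left(B{\left(z \right)},684 \right)}} = \frac{1}{334574 + 684 \left(-15 + 4 \cdot 21\right)} = \frac{1}{334574 + 684 \left(-15 + 84\right)} = \frac{1}{334574 + 684 \cdot 69} = \frac{1}{334574 + 47196} = \frac{1}{381770}$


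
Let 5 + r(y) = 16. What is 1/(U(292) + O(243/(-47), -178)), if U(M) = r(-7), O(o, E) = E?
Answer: -1/167 ≈ -0.0059880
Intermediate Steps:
r(y) = 11 (r(y) = -5 + 16 = 11)
U(M) = 11
1/(U(292) + O(243/(-47), -178)) = 1/(11 - 178) = 1/(-167) = -1/167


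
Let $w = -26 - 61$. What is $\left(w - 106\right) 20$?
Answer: $-3860$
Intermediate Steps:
$w = -87$ ($w = -26 - 61 = -87$)
$\left(w - 106\right) 20 = \left(-87 - 106\right) 20 = \left(-193\right) 20 = -3860$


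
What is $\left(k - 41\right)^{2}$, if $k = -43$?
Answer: $7056$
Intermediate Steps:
$\left(k - 41\right)^{2} = \left(-43 - 41\right)^{2} = \left(-84\right)^{2} = 7056$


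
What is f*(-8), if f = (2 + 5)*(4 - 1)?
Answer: -168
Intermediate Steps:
f = 21 (f = 7*3 = 21)
f*(-8) = 21*(-8) = -168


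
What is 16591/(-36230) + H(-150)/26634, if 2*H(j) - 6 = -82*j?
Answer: -18246792/80412485 ≈ -0.22691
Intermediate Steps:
H(j) = 3 - 41*j (H(j) = 3 + (-82*j)/2 = 3 - 41*j)
16591/(-36230) + H(-150)/26634 = 16591/(-36230) + (3 - 41*(-150))/26634 = 16591*(-1/36230) + (3 + 6150)*(1/26634) = -16591/36230 + 6153*(1/26634) = -16591/36230 + 2051/8878 = -18246792/80412485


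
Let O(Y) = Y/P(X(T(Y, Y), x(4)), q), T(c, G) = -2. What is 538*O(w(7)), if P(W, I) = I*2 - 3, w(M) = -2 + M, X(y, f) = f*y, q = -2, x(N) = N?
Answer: -2690/7 ≈ -384.29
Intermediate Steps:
P(W, I) = -3 + 2*I (P(W, I) = 2*I - 3 = -3 + 2*I)
O(Y) = -Y/7 (O(Y) = Y/(-3 + 2*(-2)) = Y/(-3 - 4) = Y/(-7) = Y*(-⅐) = -Y/7)
538*O(w(7)) = 538*(-(-2 + 7)/7) = 538*(-⅐*5) = 538*(-5/7) = -2690/7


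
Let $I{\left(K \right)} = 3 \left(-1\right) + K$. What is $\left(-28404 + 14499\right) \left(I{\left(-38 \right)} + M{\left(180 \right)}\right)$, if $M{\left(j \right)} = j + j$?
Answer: $-4435695$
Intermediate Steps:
$M{\left(j \right)} = 2 j$
$I{\left(K \right)} = -3 + K$
$\left(-28404 + 14499\right) \left(I{\left(-38 \right)} + M{\left(180 \right)}\right) = \left(-28404 + 14499\right) \left(\left(-3 - 38\right) + 2 \cdot 180\right) = - 13905 \left(-41 + 360\right) = \left(-13905\right) 319 = -4435695$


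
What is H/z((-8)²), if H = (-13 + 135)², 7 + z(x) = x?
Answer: 14884/57 ≈ 261.12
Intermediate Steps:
z(x) = -7 + x
H = 14884 (H = 122² = 14884)
H/z((-8)²) = 14884/(-7 + (-8)²) = 14884/(-7 + 64) = 14884/57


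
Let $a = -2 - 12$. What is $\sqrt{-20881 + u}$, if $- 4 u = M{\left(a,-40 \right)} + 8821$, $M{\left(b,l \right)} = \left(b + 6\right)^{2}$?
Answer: $\frac{i \sqrt{92409}}{2} \approx 151.99 i$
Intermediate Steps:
$a = -14$ ($a = -2 - 12 = -14$)
$M{\left(b,l \right)} = \left(6 + b\right)^{2}$
$u = - \frac{8885}{4}$ ($u = - \frac{\left(6 - 14\right)^{2} + 8821}{4} = - \frac{\left(-8\right)^{2} + 8821}{4} = - \frac{64 + 8821}{4} = \left(- \frac{1}{4}\right) 8885 = - \frac{8885}{4} \approx -2221.3$)
$\sqrt{-20881 + u} = \sqrt{-20881 - \frac{8885}{4}} = \sqrt{- \frac{92409}{4}} = \frac{i \sqrt{92409}}{2}$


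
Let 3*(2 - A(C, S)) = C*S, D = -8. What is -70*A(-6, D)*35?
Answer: 34300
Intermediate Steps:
A(C, S) = 2 - C*S/3
-70*A(-6, D)*35 = -70*(2 - ⅓*(-6)*(-8))*35 = -70*(2 - 16)*35 = -70*(-14)*35 = 980*35 = 34300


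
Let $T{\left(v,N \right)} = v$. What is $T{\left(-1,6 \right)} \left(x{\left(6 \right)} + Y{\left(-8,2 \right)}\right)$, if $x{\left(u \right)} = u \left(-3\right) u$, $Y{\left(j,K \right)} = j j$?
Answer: $44$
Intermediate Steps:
$Y{\left(j,K \right)} = j^{2}$
$x{\left(u \right)} = - 3 u^{2}$ ($x{\left(u \right)} = - 3 u u = - 3 u^{2}$)
$T{\left(-1,6 \right)} \left(x{\left(6 \right)} + Y{\left(-8,2 \right)}\right) = - (- 3 \cdot 6^{2} + \left(-8\right)^{2}) = - (\left(-3\right) 36 + 64) = - (-108 + 64) = \left(-1\right) \left(-44\right) = 44$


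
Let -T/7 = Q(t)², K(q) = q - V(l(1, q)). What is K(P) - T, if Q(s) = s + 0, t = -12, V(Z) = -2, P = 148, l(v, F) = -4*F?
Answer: 1158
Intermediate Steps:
K(q) = 2 + q (K(q) = q - 1*(-2) = q + 2 = 2 + q)
Q(s) = s
T = -1008 (T = -7*(-12)² = -7*144 = -1008)
K(P) - T = (2 + 148) - 1*(-1008) = 150 + 1008 = 1158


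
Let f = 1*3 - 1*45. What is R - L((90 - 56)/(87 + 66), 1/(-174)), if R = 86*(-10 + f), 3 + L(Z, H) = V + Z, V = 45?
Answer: -40628/9 ≈ -4514.2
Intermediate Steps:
f = -42 (f = 3 - 45 = -42)
L(Z, H) = 42 + Z (L(Z, H) = -3 + (45 + Z) = 42 + Z)
R = -4472 (R = 86*(-10 - 42) = 86*(-52) = -4472)
R - L((90 - 56)/(87 + 66), 1/(-174)) = -4472 - (42 + (90 - 56)/(87 + 66)) = -4472 - (42 + 34/153) = -4472 - (42 + 34*(1/153)) = -4472 - (42 + 2/9) = -4472 - 1*380/9 = -4472 - 380/9 = -40628/9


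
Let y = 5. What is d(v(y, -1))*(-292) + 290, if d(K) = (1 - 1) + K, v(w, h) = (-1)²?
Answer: -2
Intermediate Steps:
v(w, h) = 1
d(K) = K (d(K) = 0 + K = K)
d(v(y, -1))*(-292) + 290 = 1*(-292) + 290 = -292 + 290 = -2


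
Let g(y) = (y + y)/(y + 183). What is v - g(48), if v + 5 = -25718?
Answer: -1980703/77 ≈ -25723.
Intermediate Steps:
v = -25723 (v = -5 - 25718 = -25723)
g(y) = 2*y/(183 + y) (g(y) = (2*y)/(183 + y) = 2*y/(183 + y))
v - g(48) = -25723 - 2*48/(183 + 48) = -25723 - 2*48/231 = -25723 - 1*32/77 = -25723 - 32/77 = -1980703/77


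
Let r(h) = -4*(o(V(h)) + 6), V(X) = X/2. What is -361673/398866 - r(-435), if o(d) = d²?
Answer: 5806509997/30682 ≈ 1.8925e+5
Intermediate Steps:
V(X) = X/2 (V(X) = X*(½) = X/2)
r(h) = -24 - h² (r(h) = -4*((h/2)² + 6) = -4*(h²/4 + 6) = -4*(6 + h²/4) = -24 - h²)
-361673/398866 - r(-435) = -361673/398866 - (-24 - 1*(-435)²) = -361673*1/398866 - (-24 - 1*189225) = -27821/30682 - (-24 - 189225) = -27821/30682 - 1*(-189249) = -27821/30682 + 189249 = 5806509997/30682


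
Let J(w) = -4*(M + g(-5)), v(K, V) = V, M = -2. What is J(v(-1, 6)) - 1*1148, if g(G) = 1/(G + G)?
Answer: -5698/5 ≈ -1139.6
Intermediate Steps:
g(G) = 1/(2*G)
J(w) = 42/5 (J(w) = -4*(-2 + (1/2)/(-5)) = -4*(-2 + (1/2)*(-1/5)) = -4*(-2 - 1/10) = -4*(-21/10) = 42/5)
J(v(-1, 6)) - 1*1148 = 42/5 - 1*1148 = 42/5 - 1148 = -5698/5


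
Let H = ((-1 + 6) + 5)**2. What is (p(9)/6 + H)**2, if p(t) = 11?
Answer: 373321/36 ≈ 10370.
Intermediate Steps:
H = 100 (H = (5 + 5)**2 = 10**2 = 100)
(p(9)/6 + H)**2 = (11/6 + 100)**2 = (611/6)**2 = 373321/36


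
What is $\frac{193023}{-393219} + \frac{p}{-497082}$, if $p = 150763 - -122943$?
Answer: $- \frac{11309703250}{10859004831} \approx -1.0415$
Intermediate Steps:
$p = 273706$ ($p = 150763 + 122943 = 273706$)
$\frac{193023}{-393219} + \frac{p}{-497082} = \frac{193023}{-393219} + \frac{273706}{-497082} = 193023 \left(- \frac{1}{393219}\right) + 273706 \left(- \frac{1}{497082}\right) = - \frac{21447}{43691} - \frac{136853}{248541} = - \frac{11309703250}{10859004831}$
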